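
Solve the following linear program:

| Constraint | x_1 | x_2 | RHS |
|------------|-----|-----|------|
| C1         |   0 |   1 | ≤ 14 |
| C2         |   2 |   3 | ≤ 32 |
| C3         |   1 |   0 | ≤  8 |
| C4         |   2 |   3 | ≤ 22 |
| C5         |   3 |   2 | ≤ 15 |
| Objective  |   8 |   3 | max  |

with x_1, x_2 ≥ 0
Each vertex is the intersection of two constraint boundaries that also satisfies all remaining constraints:
  x_1 = 0 and x_2 = 0 → (0, 0)
  3x_1 + 2x_2 = 15 and x_2 = 0 → (5, 0)
  2x_1 + 3x_2 = 22 and 3x_1 + 2x_2 = 15 → (0.2, 7.2)
  2x_1 + 3x_2 = 22 and x_1 = 0 → (0, 7.333)

Evaluating z = 8x_1 + 3x_2 at each vertex:
  (0, 0): z = 0
  (5, 0): z = 40
  (0.2, 7.2): z = 23.2
  (0, 7.333): z = 22

The maximum is at (5, 0) with z = 40.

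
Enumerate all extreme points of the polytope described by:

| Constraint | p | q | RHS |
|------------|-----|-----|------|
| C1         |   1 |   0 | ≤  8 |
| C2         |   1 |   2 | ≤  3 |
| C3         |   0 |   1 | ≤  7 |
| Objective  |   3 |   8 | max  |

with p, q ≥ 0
Each vertex is the intersection of two constraint boundaries that also satisfies all remaining constraints:
  p = 0 and q = 0 → (0, 0)
  p + 2q = 3 and q = 0 → (3, 0)
  p + 2q = 3 and p = 0 → (0, 1.5)

Vertices: (0, 0), (3, 0), (0, 1.5)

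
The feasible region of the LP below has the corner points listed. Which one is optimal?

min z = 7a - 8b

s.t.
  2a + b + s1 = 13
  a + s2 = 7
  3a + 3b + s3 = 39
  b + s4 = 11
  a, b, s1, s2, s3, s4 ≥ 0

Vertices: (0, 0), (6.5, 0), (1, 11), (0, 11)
Evaluating z = 7a - 8b at each vertex:
  (0, 0): z = 0
  (6.5, 0): z = 45.5
  (1, 11): z = -81
  (0, 11): z = -88

The smallest value is z = -88, attained at (0, 11).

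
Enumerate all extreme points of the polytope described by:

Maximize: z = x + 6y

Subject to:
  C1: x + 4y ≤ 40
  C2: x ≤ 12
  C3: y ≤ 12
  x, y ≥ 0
Each vertex is the intersection of two constraint boundaries that also satisfies all remaining constraints:
  x = 0 and y = 0 → (0, 0)
  x = 12 and y = 0 → (12, 0)
  x + 4y = 40 and x = 12 → (12, 7)
  x + 4y = 40 and x = 0 → (0, 10)

Vertices: (0, 0), (12, 0), (12, 7), (0, 10)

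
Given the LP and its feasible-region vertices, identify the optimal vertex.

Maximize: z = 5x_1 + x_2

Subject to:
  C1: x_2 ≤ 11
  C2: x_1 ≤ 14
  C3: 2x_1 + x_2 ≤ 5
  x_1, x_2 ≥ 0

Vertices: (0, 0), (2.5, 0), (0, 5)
Evaluating z = 5x_1 + x_2 at each vertex:
  (0, 0): z = 0
  (2.5, 0): z = 12.5
  (0, 5): z = 5

The largest value is z = 12.5, attained at (2.5, 0).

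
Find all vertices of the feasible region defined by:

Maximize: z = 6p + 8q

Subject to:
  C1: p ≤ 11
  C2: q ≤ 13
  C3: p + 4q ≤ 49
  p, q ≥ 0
Each vertex is the intersection of two constraint boundaries that also satisfies all remaining constraints:
  p = 0 and q = 0 → (0, 0)
  p = 11 and q = 0 → (11, 0)
  p = 11 and p + 4q = 49 → (11, 9.5)
  p + 4q = 49 and p = 0 → (0, 12.25)

Vertices: (0, 0), (11, 0), (11, 9.5), (0, 12.25)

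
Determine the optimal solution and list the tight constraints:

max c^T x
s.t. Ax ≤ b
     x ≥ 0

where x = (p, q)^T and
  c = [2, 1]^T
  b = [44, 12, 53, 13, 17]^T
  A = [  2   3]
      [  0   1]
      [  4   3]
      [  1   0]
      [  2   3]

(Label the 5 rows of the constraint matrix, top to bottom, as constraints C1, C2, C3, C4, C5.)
Optimal: p = 8.5, q = 0
Slack at optimum:
  C1: slack = 27
  C2: slack = 12
  C3: slack = 19
  C4: slack = 4.5
  C5: slack = 0 (binding)
  p ≥ 0: p = 8.5
  q ≥ 0: q = 0 (binding)
Binding constraints: C5, q ≥ 0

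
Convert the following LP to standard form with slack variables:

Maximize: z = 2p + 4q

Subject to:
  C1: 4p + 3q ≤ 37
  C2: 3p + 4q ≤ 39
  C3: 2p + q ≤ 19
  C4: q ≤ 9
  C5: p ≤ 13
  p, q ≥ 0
max z = 2p + 4q

s.t.
  4p + 3q + s1 = 37
  3p + 4q + s2 = 39
  2p + q + s3 = 19
  q + s4 = 9
  p + s5 = 13
  p, q, s1, s2, s3, s4, s5 ≥ 0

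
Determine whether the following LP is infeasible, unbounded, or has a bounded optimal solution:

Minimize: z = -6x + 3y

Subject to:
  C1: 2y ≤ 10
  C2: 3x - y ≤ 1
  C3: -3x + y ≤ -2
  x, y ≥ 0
C2 requires 3x - y ≤ 1, while C3 (-3x + y ≤ -2) is equivalent to 3x - y ≥ 2. Together they would need 2 ≤ 3x - y ≤ 1, which is impossible since 2 > 1. No point satisfies all constraints.

Infeasible: no point satisfies all constraints simultaneously.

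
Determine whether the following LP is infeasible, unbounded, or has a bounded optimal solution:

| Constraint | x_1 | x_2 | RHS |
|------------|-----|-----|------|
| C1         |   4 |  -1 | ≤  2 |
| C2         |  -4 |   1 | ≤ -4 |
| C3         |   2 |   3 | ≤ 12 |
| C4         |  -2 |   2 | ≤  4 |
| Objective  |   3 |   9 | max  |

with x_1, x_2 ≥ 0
C1 requires 4x_1 - x_2 ≤ 2, while C2 (-4x_1 + x_2 ≤ -4) is equivalent to 4x_1 - x_2 ≥ 4. Together they would need 4 ≤ 4x_1 - x_2 ≤ 2, which is impossible since 4 > 2. No point satisfies all constraints.

The feasible region is empty; the LP is infeasible.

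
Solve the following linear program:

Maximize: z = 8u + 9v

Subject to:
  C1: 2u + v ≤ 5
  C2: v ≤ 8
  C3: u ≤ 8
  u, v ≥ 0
u = 0, v = 5, z = 45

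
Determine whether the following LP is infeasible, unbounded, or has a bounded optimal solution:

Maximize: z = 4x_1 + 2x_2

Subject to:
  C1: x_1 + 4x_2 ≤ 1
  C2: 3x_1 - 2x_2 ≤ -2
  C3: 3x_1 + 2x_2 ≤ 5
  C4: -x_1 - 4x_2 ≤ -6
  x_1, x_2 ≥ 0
C1 requires x_1 + 4x_2 ≤ 1, while C4 (-x_1 - 4x_2 ≤ -6) is equivalent to x_1 + 4x_2 ≥ 6. Together they would need 6 ≤ x_1 + 4x_2 ≤ 1, which is impossible since 6 > 1. No point satisfies all constraints.

Infeasible: no point satisfies all constraints simultaneously.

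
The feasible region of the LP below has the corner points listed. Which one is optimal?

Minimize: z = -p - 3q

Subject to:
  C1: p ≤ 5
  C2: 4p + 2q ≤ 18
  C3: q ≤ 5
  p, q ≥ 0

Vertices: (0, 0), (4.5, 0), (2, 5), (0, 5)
Evaluating z = -p - 3q at each vertex:
  (0, 0): z = 0
  (4.5, 0): z = -4.5
  (2, 5): z = -17
  (0, 5): z = -15

The smallest value is z = -17, attained at (2, 5).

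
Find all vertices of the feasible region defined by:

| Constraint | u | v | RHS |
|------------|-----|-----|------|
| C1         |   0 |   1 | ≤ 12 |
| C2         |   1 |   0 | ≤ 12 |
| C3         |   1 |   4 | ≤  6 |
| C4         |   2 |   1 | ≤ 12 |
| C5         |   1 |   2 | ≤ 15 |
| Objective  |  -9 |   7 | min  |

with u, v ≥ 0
Each vertex is the intersection of two constraint boundaries that also satisfies all remaining constraints:
  u = 0 and v = 0 → (0, 0)
  u + 4v = 6 and 2u + v = 12 → (6, 0)
  u + 4v = 6 and u = 0 → (0, 1.5)

Vertices: (0, 0), (6, 0), (0, 1.5)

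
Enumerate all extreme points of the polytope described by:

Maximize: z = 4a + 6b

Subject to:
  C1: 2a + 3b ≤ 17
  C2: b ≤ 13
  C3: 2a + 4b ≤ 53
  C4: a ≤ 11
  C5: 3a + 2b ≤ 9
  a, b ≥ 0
Each vertex is the intersection of two constraint boundaries that also satisfies all remaining constraints:
  a = 0 and b = 0 → (0, 0)
  3a + 2b = 9 and b = 0 → (3, 0)
  3a + 2b = 9 and a = 0 → (0, 4.5)

Vertices: (0, 0), (3, 0), (0, 4.5)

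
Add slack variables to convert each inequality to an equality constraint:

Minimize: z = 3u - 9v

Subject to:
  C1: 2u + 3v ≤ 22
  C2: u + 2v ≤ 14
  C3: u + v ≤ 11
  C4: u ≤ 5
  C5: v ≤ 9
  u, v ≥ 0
min z = 3u - 9v

s.t.
  2u + 3v + s1 = 22
  u + 2v + s2 = 14
  u + v + s3 = 11
  u + s4 = 5
  v + s5 = 9
  u, v, s1, s2, s3, s4, s5 ≥ 0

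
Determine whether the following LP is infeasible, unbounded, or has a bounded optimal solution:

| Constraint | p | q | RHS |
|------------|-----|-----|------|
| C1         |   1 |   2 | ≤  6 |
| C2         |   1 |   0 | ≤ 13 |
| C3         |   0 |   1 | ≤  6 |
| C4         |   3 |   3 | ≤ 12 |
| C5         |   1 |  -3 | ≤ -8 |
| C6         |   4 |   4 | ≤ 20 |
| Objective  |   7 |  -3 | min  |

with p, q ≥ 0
The point (0, 3) satisfies every constraint, so the LP is feasible; the constraints give p ≤ 13 and q ≤ 6, which with p, q ≥ 0 keep the feasible region inside a bounded box. A feasible, bounded LP attains a finite optimum at a vertex.

Feasible with finite optimum z* = -9 at (0, 3).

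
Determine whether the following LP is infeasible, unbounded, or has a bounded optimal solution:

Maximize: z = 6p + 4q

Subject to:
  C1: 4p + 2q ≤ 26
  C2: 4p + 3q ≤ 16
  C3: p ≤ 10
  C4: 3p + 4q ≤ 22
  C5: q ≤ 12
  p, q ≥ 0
The point (4, 0) satisfies every constraint, so the LP is feasible; the constraints give p ≤ 10 and q ≤ 12, which with p, q ≥ 0 keep the feasible region inside a bounded box. A feasible, bounded LP attains a finite optimum at a vertex.

Bounded optimum: z* = 24 at (4, 0).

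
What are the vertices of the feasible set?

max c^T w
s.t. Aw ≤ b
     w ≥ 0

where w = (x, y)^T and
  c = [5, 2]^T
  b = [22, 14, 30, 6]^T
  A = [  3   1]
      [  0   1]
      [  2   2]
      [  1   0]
Each vertex is the intersection of two constraint boundaries that also satisfies all remaining constraints:
  x = 0 and y = 0 → (0, 0)
  x = 6 and y = 0 → (6, 0)
  3x + y = 22 and x = 6 → (6, 4)
  3x + y = 22 and 2x + 2y = 30 → (3.5, 11.5)
  y = 14 and 2x + 2y = 30 → (1, 14)
  y = 14 and x = 0 → (0, 14)

Vertices: (0, 0), (6, 0), (6, 4), (3.5, 11.5), (1, 14), (0, 14)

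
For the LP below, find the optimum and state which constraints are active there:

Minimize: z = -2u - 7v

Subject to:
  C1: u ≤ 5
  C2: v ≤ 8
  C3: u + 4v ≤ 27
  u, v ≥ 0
Optimal: u = 5, v = 5.5
Binding: C1, C3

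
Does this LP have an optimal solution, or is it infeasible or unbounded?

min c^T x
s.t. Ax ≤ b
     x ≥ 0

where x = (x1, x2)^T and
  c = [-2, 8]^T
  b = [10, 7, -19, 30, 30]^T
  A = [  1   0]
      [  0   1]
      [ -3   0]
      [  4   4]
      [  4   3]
The point (7.5, 0) satisfies every constraint, so the LP is feasible; the constraints give x1 ≤ 10 and x2 ≤ 7, which with x1, x2 ≥ 0 keep the feasible region inside a bounded box. A feasible, bounded LP attains a finite optimum at a vertex.

Evaluating z = -2x1 + 8x2 at each vertex:
  (6.333, 0): z = -12.67
  (7.5, 0): z = -15
  (6.333, 1.167): z = -3.333

Bounded optimum: z* = -15 at (7.5, 0).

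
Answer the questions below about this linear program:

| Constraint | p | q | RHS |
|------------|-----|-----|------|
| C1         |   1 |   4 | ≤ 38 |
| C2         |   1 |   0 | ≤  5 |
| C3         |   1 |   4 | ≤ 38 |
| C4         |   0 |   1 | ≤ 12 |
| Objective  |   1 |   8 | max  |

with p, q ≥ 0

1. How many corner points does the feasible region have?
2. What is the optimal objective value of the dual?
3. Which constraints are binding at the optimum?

1. 4
2. 76 (by strong duality, equal to the primal optimum)
3. C1, C3, p ≥ 0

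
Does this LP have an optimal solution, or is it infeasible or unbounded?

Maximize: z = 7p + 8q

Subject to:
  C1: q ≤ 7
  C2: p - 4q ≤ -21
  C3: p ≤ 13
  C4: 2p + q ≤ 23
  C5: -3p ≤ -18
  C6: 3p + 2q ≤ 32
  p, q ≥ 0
The point (6, 7) satisfies every constraint, so the LP is feasible; the constraints give p ≤ 13 and q ≤ 7, which with p, q ≥ 0 keep the feasible region inside a bounded box. A feasible, bounded LP attains a finite optimum at a vertex.

Evaluating z = 7p + 8q at each vertex:
  (6, 6.75): z = 96
  (6.143, 6.786): z = 97.29
  (6, 7): z = 98

Feasible with finite optimum z* = 98 at (6, 7).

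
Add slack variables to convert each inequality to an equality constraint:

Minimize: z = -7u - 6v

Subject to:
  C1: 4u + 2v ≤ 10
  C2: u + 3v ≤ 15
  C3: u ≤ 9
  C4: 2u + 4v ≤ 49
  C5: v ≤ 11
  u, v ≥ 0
min z = -7u - 6v

s.t.
  4u + 2v + s1 = 10
  u + 3v + s2 = 15
  u + s3 = 9
  2u + 4v + s4 = 49
  v + s5 = 11
  u, v, s1, s2, s3, s4, s5 ≥ 0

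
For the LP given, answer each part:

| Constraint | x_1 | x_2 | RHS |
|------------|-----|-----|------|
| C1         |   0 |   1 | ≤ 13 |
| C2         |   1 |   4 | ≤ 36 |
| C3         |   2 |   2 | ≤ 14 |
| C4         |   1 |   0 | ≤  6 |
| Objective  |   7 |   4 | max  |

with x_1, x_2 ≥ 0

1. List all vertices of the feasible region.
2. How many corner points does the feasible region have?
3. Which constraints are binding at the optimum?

1. (0, 0), (6, 0), (6, 1), (0, 7)
2. 4
3. C3, C4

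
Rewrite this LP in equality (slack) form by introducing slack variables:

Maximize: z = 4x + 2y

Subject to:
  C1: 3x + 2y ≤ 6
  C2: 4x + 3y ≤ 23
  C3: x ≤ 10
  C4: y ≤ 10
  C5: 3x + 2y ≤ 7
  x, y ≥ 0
max z = 4x + 2y

s.t.
  3x + 2y + s1 = 6
  4x + 3y + s2 = 23
  x + s3 = 10
  y + s4 = 10
  3x + 2y + s5 = 7
  x, y, s1, s2, s3, s4, s5 ≥ 0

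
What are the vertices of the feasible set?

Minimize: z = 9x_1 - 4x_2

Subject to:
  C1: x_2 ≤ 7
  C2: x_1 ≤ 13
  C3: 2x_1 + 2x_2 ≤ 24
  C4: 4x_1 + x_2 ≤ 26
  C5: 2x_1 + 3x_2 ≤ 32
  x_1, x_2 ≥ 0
Each vertex is the intersection of two constraint boundaries that also satisfies all remaining constraints:
  x_1 = 0 and x_2 = 0 → (0, 0)
  4x_1 + x_2 = 26 and x_2 = 0 → (6.5, 0)
  x_2 = 7 and 4x_1 + x_2 = 26 → (4.75, 7)
  x_2 = 7 and x_1 = 0 → (0, 7)

Vertices: (0, 0), (6.5, 0), (4.75, 7), (0, 7)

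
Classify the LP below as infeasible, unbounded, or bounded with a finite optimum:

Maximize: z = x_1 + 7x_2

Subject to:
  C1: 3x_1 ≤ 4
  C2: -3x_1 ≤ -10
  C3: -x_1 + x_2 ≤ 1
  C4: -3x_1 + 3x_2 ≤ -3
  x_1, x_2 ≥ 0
C1 requires 3x_1 ≤ 4, while C2 (-3x_1 ≤ -10) is equivalent to 3x_1 ≥ 10. Together they would need 10 ≤ 3x_1 ≤ 4, which is impossible since 10 > 4. No point satisfies all constraints.

Infeasible: no point satisfies all constraints simultaneously.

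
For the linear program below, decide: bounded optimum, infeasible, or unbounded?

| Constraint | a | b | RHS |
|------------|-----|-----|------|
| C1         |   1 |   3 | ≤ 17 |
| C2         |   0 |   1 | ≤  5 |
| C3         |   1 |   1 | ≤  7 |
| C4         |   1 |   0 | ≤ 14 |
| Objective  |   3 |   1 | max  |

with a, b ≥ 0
The point (7, 0) satisfies every constraint, so the LP is feasible; the constraints give a ≤ 14 and b ≤ 5, which with a, b ≥ 0 keep the feasible region inside a bounded box. A feasible, bounded LP attains a finite optimum at a vertex.

Evaluating z = 3a + b at each vertex:
  (0, 0): z = 0
  (7, 0): z = 21
  (2, 5): z = 11
  (0, 5): z = 5

The LP has an optimal solution: (7, 0) with z = 21.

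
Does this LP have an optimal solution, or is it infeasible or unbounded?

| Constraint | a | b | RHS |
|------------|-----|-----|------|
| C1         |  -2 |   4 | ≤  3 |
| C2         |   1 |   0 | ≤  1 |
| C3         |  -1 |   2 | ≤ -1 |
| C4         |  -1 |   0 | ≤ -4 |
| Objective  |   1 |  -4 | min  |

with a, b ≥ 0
C2 requires a ≤ 1, while C4 (-a ≤ -4) is equivalent to a ≥ 4. Together they would need 4 ≤ a ≤ 1, which is impossible since 4 > 1. No point satisfies all constraints.

Infeasible — the constraint set is empty.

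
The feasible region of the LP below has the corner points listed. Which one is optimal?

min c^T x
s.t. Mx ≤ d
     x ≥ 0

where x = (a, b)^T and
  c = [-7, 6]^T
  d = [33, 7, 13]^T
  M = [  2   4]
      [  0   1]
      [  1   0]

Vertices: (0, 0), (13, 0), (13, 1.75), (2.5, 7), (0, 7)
Evaluating z = -7a + 6b at each vertex:
  (0, 0): z = 0
  (13, 0): z = -91
  (13, 1.75): z = -80.5
  (2.5, 7): z = 24.5
  (0, 7): z = 42

The smallest value is z = -91, attained at (13, 0).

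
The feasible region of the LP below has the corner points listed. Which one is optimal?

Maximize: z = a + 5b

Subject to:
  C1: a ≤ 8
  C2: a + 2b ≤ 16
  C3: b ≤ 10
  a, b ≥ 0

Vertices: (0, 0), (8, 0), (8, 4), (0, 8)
(0, 8) with z = 40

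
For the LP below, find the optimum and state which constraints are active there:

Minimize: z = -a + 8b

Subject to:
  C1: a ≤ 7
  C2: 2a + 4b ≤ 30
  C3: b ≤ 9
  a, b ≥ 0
Optimal: a = 7, b = 0
Slack at optimum:
  C1: slack = 0 (binding)
  C2: slack = 16
  C3: slack = 9
  a ≥ 0: a = 7
  b ≥ 0: b = 0 (binding)
Binding constraints: C1, b ≥ 0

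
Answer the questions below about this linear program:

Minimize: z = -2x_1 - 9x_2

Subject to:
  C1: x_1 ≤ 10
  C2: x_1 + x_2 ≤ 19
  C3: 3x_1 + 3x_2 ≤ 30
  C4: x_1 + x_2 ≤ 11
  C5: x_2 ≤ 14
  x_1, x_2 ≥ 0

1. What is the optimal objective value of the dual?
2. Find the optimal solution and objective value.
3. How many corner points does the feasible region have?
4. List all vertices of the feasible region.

1. -90 (by strong duality, equal to the primal optimum)
2. x_1 = 0, x_2 = 10, z = -90
3. 3
4. (0, 0), (10, 0), (0, 10)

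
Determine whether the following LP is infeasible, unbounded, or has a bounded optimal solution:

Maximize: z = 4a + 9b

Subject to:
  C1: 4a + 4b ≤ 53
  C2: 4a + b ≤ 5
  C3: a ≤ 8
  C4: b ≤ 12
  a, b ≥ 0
The point (0, 5) satisfies every constraint, so the LP is feasible; the constraints give a ≤ 8 and b ≤ 12, which with a, b ≥ 0 keep the feasible region inside a bounded box. A feasible, bounded LP attains a finite optimum at a vertex.

Evaluating z = 4a + 9b at each vertex:
  (0, 0): z = 0
  (1.25, 0): z = 5
  (0, 5): z = 45

Feasible with finite optimum z* = 45 at (0, 5).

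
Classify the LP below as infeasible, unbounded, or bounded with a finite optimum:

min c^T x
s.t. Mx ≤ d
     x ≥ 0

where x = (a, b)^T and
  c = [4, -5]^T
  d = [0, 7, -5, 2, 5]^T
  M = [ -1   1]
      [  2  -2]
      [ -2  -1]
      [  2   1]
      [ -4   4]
One constraint requires 2a + b ≤ 2, while the constraint -2a - b ≤ -5 is equivalent to 2a + b ≥ 5. Together they would need 5 ≤ 2a + b ≤ 2, which is impossible since 5 > 2. No point satisfies all constraints.

Infeasible — the constraint set is empty.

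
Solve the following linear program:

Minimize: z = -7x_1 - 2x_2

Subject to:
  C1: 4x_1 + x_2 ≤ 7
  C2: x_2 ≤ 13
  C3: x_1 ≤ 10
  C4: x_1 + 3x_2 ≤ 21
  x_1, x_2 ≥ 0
Each vertex is the intersection of two constraint boundaries that also satisfies all remaining constraints:
  x_1 = 0 and x_2 = 0 → (0, 0)
  4x_1 + x_2 = 7 and x_2 = 0 → (1.75, 0)
  4x_1 + x_2 = 7 and x_1 + 3x_2 = 21 → (0, 7)

Evaluating z = -7x_1 - 2x_2 at each vertex:
  (0, 0): z = 0
  (1.75, 0): z = -12.25
  (0, 7): z = -14

The minimum is at (0, 7) with z = -14.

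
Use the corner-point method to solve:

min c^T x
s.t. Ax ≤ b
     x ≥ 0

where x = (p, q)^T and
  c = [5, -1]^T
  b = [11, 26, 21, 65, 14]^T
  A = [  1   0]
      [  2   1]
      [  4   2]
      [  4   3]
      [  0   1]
p = 0, q = 10.5, z = -10.5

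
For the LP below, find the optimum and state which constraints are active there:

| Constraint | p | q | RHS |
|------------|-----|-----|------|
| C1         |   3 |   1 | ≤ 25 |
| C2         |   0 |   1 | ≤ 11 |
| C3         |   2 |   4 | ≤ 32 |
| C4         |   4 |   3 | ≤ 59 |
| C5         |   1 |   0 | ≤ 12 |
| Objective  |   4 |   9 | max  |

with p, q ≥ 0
Optimal: p = 0, q = 8
Slack at optimum:
  C1: slack = 17
  C2: slack = 3
  C3: slack = 0 (binding)
  C4: slack = 35
  C5: slack = 12
  p ≥ 0: p = 0 (binding)
  q ≥ 0: q = 8
Binding constraints: C3, p ≥ 0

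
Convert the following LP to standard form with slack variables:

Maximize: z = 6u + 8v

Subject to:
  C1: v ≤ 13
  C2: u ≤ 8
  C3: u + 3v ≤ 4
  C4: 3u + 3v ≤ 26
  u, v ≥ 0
max z = 6u + 8v

s.t.
  v + s1 = 13
  u + s2 = 8
  u + 3v + s3 = 4
  3u + 3v + s4 = 26
  u, v, s1, s2, s3, s4 ≥ 0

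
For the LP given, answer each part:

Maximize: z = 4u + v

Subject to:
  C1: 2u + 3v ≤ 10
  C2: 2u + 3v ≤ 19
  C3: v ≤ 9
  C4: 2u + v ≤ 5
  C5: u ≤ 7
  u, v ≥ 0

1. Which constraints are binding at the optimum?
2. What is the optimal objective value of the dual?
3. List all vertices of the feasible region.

1. C4, v ≥ 0
2. 10 (by strong duality, equal to the primal optimum)
3. (0, 0), (2.5, 0), (1.25, 2.5), (0, 3.333)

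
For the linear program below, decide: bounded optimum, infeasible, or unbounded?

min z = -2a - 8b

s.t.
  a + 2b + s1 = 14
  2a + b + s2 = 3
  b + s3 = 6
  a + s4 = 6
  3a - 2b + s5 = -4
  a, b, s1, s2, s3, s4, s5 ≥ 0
The point (0, 3) satisfies every constraint, so the LP is feasible; the constraints give a ≤ 6 and b ≤ 6, which with a, b ≥ 0 keep the feasible region inside a bounded box. A feasible, bounded LP attains a finite optimum at a vertex.

Evaluating z = -2a - 8b at each vertex:
  (0, 2): z = -16
  (0.2857, 2.429): z = -20
  (0, 3): z = -24

The LP has an optimal solution: (0, 3) with z = -24.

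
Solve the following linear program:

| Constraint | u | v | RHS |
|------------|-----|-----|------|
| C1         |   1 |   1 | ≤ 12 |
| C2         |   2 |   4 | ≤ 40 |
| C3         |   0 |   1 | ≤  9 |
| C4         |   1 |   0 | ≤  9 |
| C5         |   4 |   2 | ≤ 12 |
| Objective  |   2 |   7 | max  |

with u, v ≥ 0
Each vertex is the intersection of two constraint boundaries that also satisfies all remaining constraints:
  u = 0 and v = 0 → (0, 0)
  4u + 2v = 12 and v = 0 → (3, 0)
  4u + 2v = 12 and u = 0 → (0, 6)

Evaluating z = 2u + 7v at each vertex:
  (0, 0): z = 0
  (3, 0): z = 6
  (0, 6): z = 42

The maximum is at (0, 6) with z = 42.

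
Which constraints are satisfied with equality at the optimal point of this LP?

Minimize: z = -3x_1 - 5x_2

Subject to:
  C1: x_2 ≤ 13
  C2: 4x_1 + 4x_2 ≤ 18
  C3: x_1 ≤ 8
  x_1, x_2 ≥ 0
Optimal: x_1 = 0, x_2 = 4.5
Binding: C2, x_1 ≥ 0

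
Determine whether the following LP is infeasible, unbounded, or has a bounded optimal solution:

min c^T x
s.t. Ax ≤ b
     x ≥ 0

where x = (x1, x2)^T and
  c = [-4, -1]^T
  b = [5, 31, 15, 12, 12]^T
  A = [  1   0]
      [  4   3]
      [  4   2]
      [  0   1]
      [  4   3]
The point (3, 0) satisfies every constraint, so the LP is feasible; the constraints give x1 ≤ 5 and x2 ≤ 12, which with x1, x2 ≥ 0 keep the feasible region inside a bounded box. A feasible, bounded LP attains a finite optimum at a vertex.

Evaluating z = -4x1 - x2 at each vertex:
  (0, 0): z = 0
  (3, 0): z = -12
  (0, 4): z = -4

Feasible with finite optimum z* = -12 at (3, 0).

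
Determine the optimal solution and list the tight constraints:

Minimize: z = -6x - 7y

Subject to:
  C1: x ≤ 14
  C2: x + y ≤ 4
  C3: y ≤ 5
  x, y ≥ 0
Optimal: x = 0, y = 4
Binding: C2, x ≥ 0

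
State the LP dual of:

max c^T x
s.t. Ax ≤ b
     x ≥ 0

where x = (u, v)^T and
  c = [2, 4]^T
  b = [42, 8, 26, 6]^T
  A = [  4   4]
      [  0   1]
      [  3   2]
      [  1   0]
Minimize: z = 42y1 + 8y2 + 26y3 + 6y4

Subject to:
  C1: -4y1 - 3y3 - y4 ≤ -2
  C2: -4y1 - y2 - 2y3 ≤ -4
  y1, y2, y3, y4 ≥ 0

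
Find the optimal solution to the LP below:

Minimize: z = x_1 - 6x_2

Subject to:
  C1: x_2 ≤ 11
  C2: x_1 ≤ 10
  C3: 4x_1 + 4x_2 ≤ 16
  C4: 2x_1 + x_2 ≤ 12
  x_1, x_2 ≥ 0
Each vertex is the intersection of two constraint boundaries that also satisfies all remaining constraints:
  x_1 = 0 and x_2 = 0 → (0, 0)
  4x_1 + 4x_2 = 16 and x_2 = 0 → (4, 0)
  4x_1 + 4x_2 = 16 and x_1 = 0 → (0, 4)

Evaluating z = x_1 - 6x_2 at each vertex:
  (0, 0): z = 0
  (4, 0): z = 4
  (0, 4): z = -24

The minimum is at (0, 4) with z = -24.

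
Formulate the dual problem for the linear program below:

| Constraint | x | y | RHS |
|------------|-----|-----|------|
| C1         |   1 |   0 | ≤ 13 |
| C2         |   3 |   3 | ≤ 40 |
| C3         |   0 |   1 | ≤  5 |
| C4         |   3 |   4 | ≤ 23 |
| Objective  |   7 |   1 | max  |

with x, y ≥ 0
Minimize: z = 13y1 + 40y2 + 5y3 + 23y4

Subject to:
  C1: -y1 - 3y2 - 3y4 ≤ -7
  C2: -3y2 - y3 - 4y4 ≤ -1
  y1, y2, y3, y4 ≥ 0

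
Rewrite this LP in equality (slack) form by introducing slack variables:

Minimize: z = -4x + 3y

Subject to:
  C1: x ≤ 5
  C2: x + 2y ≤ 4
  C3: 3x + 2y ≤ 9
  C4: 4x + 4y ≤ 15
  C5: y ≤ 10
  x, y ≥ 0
min z = -4x + 3y

s.t.
  x + s1 = 5
  x + 2y + s2 = 4
  3x + 2y + s3 = 9
  4x + 4y + s4 = 15
  y + s5 = 10
  x, y, s1, s2, s3, s4, s5 ≥ 0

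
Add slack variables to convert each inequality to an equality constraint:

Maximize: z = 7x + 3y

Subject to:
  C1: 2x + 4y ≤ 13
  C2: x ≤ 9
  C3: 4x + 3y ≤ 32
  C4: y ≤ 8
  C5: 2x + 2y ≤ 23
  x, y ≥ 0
max z = 7x + 3y

s.t.
  2x + 4y + s1 = 13
  x + s2 = 9
  4x + 3y + s3 = 32
  y + s4 = 8
  2x + 2y + s5 = 23
  x, y, s1, s2, s3, s4, s5 ≥ 0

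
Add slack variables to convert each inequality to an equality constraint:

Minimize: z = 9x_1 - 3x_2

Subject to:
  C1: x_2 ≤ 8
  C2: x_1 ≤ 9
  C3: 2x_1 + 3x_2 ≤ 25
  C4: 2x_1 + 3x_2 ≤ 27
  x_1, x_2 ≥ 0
min z = 9x_1 - 3x_2

s.t.
  x_2 + s1 = 8
  x_1 + s2 = 9
  2x_1 + 3x_2 + s3 = 25
  2x_1 + 3x_2 + s4 = 27
  x_1, x_2, s1, s2, s3, s4 ≥ 0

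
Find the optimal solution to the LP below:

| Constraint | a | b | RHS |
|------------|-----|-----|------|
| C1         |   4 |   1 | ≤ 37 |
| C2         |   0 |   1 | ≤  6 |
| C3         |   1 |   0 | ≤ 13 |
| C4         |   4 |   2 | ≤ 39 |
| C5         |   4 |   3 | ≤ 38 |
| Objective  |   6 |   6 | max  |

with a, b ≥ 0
Each vertex is the intersection of two constraint boundaries that also satisfies all remaining constraints:
  a = 0 and b = 0 → (0, 0)
  4a + b = 37 and b = 0 → (9.25, 0)
  4a + b = 37 and 4a + 3b = 38 → (9.125, 0.5)
  b = 6 and 4a + 3b = 38 → (5, 6)
  b = 6 and a = 0 → (0, 6)

Evaluating z = 6a + 6b at each vertex:
  (0, 0): z = 0
  (9.25, 0): z = 55.5
  (9.125, 0.5): z = 57.75
  (5, 6): z = 66
  (0, 6): z = 36

The maximum is at (5, 6) with z = 66.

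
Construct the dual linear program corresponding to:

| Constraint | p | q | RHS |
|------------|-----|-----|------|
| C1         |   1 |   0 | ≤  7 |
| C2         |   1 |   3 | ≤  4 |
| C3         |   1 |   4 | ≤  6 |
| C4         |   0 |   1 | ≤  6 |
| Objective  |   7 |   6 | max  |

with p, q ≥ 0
Minimize: z = 7y1 + 4y2 + 6y3 + 6y4

Subject to:
  C1: -y1 - y2 - y3 ≤ -7
  C2: -3y2 - 4y3 - y4 ≤ -6
  y1, y2, y3, y4 ≥ 0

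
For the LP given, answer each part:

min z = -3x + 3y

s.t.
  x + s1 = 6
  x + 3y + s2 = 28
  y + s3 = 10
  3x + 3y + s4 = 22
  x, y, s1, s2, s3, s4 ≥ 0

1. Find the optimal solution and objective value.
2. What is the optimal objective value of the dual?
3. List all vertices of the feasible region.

1. x = 6, y = 0, z = -18
2. -18 (by strong duality, equal to the primal optimum)
3. (0, 0), (6, 0), (6, 1.333), (0, 7.333)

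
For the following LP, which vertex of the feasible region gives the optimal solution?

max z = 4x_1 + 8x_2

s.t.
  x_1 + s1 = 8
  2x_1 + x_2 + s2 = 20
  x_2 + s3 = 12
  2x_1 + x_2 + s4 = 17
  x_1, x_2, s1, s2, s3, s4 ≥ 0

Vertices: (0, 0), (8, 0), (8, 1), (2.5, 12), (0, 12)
Evaluating z = 4x_1 + 8x_2 at each vertex:
  (0, 0): z = 0
  (8, 0): z = 32
  (8, 1): z = 40
  (2.5, 12): z = 106
  (0, 12): z = 96

The largest value is z = 106, attained at (2.5, 12).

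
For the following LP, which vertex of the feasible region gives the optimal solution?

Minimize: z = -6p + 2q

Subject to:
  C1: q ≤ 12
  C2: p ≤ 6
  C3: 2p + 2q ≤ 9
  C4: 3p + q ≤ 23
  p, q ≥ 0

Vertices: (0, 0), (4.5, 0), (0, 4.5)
(4.5, 0) with z = -27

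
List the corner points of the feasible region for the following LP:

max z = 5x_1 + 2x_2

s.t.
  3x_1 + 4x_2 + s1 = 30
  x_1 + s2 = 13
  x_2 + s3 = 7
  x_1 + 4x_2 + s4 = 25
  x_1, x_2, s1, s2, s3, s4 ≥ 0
Each vertex is the intersection of two constraint boundaries that also satisfies all remaining constraints:
  x_1 = 0 and x_2 = 0 → (0, 0)
  3x_1 + 4x_2 = 30 and x_2 = 0 → (10, 0)
  3x_1 + 4x_2 = 30 and x_1 + 4x_2 = 25 → (2.5, 5.625)
  x_1 + 4x_2 = 25 and x_1 = 0 → (0, 6.25)

Vertices: (0, 0), (10, 0), (2.5, 5.625), (0, 6.25)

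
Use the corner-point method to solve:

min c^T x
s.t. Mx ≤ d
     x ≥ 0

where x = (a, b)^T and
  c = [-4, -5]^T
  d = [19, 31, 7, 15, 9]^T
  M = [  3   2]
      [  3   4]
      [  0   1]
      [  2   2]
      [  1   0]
a = 0.5, b = 7, z = -37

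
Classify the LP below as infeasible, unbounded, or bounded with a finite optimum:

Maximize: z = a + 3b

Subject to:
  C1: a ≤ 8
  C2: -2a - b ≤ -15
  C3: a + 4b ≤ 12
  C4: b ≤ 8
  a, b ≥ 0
The point (8, 1) satisfies every constraint, so the LP is feasible; the constraints give a ≤ 8 and b ≤ 8, which with a, b ≥ 0 keep the feasible region inside a bounded box. A feasible, bounded LP attains a finite optimum at a vertex.

The LP has an optimal solution: (8, 1) with z = 11.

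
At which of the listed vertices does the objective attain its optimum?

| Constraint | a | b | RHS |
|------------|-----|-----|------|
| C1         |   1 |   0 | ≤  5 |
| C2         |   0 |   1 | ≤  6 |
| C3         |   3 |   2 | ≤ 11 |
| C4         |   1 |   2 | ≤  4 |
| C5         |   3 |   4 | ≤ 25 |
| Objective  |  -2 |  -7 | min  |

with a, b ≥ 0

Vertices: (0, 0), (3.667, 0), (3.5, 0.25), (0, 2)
Evaluating z = -2a - 7b at each vertex:
  (0, 0): z = 0
  (3.667, 0): z = -7.333
  (3.5, 0.25): z = -8.75
  (0, 2): z = -14

The smallest value is z = -14, attained at (0, 2).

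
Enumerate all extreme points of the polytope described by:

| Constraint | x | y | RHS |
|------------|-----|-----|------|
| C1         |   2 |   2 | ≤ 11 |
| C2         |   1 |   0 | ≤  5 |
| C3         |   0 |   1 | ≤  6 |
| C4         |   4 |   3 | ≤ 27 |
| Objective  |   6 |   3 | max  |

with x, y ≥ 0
Each vertex is the intersection of two constraint boundaries that also satisfies all remaining constraints:
  x = 0 and y = 0 → (0, 0)
  x = 5 and y = 0 → (5, 0)
  2x + 2y = 11 and x = 5 → (5, 0.5)
  2x + 2y = 11 and x = 0 → (0, 5.5)

Vertices: (0, 0), (5, 0), (5, 0.5), (0, 5.5)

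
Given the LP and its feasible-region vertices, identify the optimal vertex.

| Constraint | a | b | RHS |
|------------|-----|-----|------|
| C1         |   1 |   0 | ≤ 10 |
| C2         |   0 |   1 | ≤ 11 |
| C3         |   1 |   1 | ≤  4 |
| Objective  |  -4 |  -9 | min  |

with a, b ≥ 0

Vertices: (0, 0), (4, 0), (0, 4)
Evaluating z = -4a - 9b at each vertex:
  (0, 0): z = 0
  (4, 0): z = -16
  (0, 4): z = -36

The smallest value is z = -36, attained at (0, 4).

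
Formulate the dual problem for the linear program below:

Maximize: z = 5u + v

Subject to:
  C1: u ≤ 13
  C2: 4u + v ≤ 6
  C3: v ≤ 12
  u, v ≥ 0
Minimize: z = 13y1 + 6y2 + 12y3

Subject to:
  C1: -y1 - 4y2 ≤ -5
  C2: -y2 - y3 ≤ -1
  y1, y2, y3 ≥ 0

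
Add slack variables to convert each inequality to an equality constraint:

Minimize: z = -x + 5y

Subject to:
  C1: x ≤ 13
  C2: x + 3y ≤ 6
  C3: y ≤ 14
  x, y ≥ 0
min z = -x + 5y

s.t.
  x + s1 = 13
  x + 3y + s2 = 6
  y + s3 = 14
  x, y, s1, s2, s3 ≥ 0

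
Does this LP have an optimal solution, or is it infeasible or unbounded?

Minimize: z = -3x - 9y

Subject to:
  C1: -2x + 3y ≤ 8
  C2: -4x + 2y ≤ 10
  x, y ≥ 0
Feasible point: (0, 0) satisfies every constraint, so the LP is feasible.
Direction d = (1, 0): for each constraint row a, a·d ≤ 0 —
  (-2)(1) + (3)(0) = -2 ≤ 0
  (-4)(1) + (2)(0) = -4 ≤ 0
and d ≥ 0, so (0, 0) + t·d stays feasible for every t ≥ 0. Along this ray z = -3x - 9y changes by -3 per unit t, so z → −∞.

Unbounded: there is a feasible ray along which z → −∞.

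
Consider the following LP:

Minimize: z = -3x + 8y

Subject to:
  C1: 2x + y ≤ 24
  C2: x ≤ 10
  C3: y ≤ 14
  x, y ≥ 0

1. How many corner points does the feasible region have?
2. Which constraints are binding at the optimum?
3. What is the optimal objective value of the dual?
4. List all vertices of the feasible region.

1. 5
2. C2, y ≥ 0
3. -30 (by strong duality, equal to the primal optimum)
4. (0, 0), (10, 0), (10, 4), (5, 14), (0, 14)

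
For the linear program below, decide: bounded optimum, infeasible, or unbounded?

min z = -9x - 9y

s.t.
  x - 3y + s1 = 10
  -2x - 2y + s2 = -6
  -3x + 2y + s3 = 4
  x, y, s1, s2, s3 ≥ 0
Feasible point: (1, 2) satisfies every constraint, so the LP is feasible.
Direction d = (1, 1): for each constraint row a, a·d ≤ 0 —
  (1)(1) + (-3)(1) = -2 ≤ 0
  (-2)(1) + (-2)(1) = -4 ≤ 0
  (-3)(1) + (2)(1) = -1 ≤ 0
and d ≥ 0, so (1, 2) + t·d stays feasible for every t ≥ 0. Along this ray z = -9x - 9y changes by -18 per unit t, so z → −∞.

The LP is unbounded; z can be made arbitrarily small.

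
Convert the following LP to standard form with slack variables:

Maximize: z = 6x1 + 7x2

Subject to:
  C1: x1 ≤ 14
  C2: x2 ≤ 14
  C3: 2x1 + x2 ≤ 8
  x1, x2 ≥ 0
max z = 6x1 + 7x2

s.t.
  x1 + s1 = 14
  x2 + s2 = 14
  2x1 + x2 + s3 = 8
  x1, x2, s1, s2, s3 ≥ 0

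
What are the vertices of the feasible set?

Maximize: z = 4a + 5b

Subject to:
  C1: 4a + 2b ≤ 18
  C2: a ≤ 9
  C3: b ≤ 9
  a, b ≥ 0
Each vertex is the intersection of two constraint boundaries that also satisfies all remaining constraints:
  a = 0 and b = 0 → (0, 0)
  4a + 2b = 18 and b = 0 → (4.5, 0)
  4a + 2b = 18 and b = 9 → (0, 9)

Vertices: (0, 0), (4.5, 0), (0, 9)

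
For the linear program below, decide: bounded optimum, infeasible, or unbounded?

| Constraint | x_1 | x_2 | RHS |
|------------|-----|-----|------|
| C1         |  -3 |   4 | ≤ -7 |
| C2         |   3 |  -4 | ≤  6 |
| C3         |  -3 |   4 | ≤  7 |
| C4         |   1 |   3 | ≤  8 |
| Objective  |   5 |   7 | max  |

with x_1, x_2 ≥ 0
C2 requires 3x_1 - 4x_2 ≤ 6, while C1 (-3x_1 + 4x_2 ≤ -7) is equivalent to 3x_1 - 4x_2 ≥ 7. Together they would need 7 ≤ 3x_1 - 4x_2 ≤ 6, which is impossible since 7 > 6. No point satisfies all constraints.

Infeasible: no point satisfies all constraints simultaneously.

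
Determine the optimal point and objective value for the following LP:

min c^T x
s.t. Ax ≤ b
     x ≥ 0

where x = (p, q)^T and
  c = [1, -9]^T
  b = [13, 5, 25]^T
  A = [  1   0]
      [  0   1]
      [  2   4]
Each vertex is the intersection of two constraint boundaries that also satisfies all remaining constraints:
  p = 0 and q = 0 → (0, 0)
  2p + 4q = 25 and q = 0 → (12.5, 0)
  q = 5 and 2p + 4q = 25 → (2.5, 5)
  q = 5 and p = 0 → (0, 5)

Evaluating z = p - 9q at each vertex:
  (0, 0): z = 0
  (12.5, 0): z = 12.5
  (2.5, 5): z = -42.5
  (0, 5): z = -45

The minimum is at (0, 5) with z = -45.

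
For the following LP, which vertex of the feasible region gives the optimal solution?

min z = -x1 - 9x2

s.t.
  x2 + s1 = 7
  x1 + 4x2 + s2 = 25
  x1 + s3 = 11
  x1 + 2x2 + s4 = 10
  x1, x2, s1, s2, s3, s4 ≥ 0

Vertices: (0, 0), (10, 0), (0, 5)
(0, 5) with z = -45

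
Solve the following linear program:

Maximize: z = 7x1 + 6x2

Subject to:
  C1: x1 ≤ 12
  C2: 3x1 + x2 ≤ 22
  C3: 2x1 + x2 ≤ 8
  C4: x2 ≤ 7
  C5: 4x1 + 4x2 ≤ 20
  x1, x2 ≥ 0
Each vertex is the intersection of two constraint boundaries that also satisfies all remaining constraints:
  x1 = 0 and x2 = 0 → (0, 0)
  2x1 + x2 = 8 and x2 = 0 → (4, 0)
  2x1 + x2 = 8 and 4x1 + 4x2 = 20 → (3, 2)
  4x1 + 4x2 = 20 and x1 = 0 → (0, 5)

Evaluating z = 7x1 + 6x2 at each vertex:
  (0, 0): z = 0
  (4, 0): z = 28
  (3, 2): z = 33
  (0, 5): z = 30

The maximum is at (3, 2) with z = 33.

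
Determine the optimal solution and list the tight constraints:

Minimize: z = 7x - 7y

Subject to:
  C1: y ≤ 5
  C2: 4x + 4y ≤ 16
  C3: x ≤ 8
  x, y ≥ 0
Optimal: x = 0, y = 4
Binding: C2, x ≥ 0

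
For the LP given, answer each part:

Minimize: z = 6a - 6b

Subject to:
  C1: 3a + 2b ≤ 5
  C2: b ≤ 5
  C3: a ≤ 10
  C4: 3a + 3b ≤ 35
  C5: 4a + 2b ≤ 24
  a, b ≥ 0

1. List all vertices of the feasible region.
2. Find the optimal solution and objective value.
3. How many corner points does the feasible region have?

1. (0, 0), (1.667, 0), (0, 2.5)
2. a = 0, b = 2.5, z = -15
3. 3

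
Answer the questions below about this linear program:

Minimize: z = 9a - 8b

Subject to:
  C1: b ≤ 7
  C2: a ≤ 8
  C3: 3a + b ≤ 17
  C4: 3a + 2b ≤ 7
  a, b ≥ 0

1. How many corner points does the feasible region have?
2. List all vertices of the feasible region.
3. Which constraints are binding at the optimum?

1. 3
2. (0, 0), (2.333, 0), (0, 3.5)
3. C4, a ≥ 0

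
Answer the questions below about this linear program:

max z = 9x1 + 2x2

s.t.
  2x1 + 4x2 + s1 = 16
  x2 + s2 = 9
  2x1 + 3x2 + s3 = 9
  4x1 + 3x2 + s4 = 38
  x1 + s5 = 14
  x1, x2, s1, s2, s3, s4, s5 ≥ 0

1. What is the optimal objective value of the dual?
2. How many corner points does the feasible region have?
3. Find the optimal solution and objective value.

1. 40.5 (by strong duality, equal to the primal optimum)
2. 3
3. x1 = 4.5, x2 = 0, z = 40.5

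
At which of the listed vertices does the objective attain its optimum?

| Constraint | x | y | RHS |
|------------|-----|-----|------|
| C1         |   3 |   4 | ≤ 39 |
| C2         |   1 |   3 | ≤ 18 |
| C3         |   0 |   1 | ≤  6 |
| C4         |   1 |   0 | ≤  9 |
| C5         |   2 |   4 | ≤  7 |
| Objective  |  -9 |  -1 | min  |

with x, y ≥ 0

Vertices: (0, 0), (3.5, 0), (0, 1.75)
(3.5, 0) with z = -31.5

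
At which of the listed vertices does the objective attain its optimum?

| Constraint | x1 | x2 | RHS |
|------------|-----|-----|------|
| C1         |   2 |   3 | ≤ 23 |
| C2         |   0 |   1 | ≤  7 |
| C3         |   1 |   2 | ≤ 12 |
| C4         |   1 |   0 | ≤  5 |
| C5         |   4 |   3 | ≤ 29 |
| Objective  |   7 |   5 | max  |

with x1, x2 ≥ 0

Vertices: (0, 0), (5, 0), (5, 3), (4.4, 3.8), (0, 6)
Evaluating z = 7x1 + 5x2 at each vertex:
  (0, 0): z = 0
  (5, 0): z = 35
  (5, 3): z = 50
  (4.4, 3.8): z = 49.8
  (0, 6): z = 30

The largest value is z = 50, attained at (5, 3).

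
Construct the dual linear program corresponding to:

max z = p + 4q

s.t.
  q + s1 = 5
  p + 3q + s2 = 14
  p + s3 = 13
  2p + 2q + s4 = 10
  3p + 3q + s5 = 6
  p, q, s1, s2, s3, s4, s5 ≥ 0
Minimize: z = 5y1 + 14y2 + 13y3 + 10y4 + 6y5

Subject to:
  C1: -y2 - y3 - 2y4 - 3y5 ≤ -1
  C2: -y1 - 3y2 - 2y4 - 3y5 ≤ -4
  y1, y2, y3, y4, y5 ≥ 0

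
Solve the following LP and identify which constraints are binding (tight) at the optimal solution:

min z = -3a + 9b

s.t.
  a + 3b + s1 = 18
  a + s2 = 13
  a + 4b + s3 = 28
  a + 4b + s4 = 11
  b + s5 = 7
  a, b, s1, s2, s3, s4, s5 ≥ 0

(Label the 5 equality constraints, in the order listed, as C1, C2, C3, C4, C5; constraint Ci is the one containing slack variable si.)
Optimal: a = 11, b = 0
Slack at optimum:
  C1: slack = 7
  C2: slack = 2
  C3: slack = 17
  C4: slack = 0 (binding)
  C5: slack = 7
  a ≥ 0: a = 11
  b ≥ 0: b = 0 (binding)
Binding constraints: C4, b ≥ 0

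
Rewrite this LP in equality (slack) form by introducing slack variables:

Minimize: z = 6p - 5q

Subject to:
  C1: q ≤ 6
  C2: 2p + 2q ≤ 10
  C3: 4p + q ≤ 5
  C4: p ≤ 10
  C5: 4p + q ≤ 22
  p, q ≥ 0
min z = 6p - 5q

s.t.
  q + s1 = 6
  2p + 2q + s2 = 10
  4p + q + s3 = 5
  p + s4 = 10
  4p + q + s5 = 22
  p, q, s1, s2, s3, s4, s5 ≥ 0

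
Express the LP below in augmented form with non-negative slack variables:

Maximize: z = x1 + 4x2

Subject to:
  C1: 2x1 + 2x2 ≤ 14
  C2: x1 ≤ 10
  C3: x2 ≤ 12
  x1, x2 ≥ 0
max z = x1 + 4x2

s.t.
  2x1 + 2x2 + s1 = 14
  x1 + s2 = 10
  x2 + s3 = 12
  x1, x2, s1, s2, s3 ≥ 0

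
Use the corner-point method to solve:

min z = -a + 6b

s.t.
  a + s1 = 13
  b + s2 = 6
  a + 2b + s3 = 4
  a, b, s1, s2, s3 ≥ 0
Each vertex is the intersection of two constraint boundaries that also satisfies all remaining constraints:
  a = 0 and b = 0 → (0, 0)
  a + 2b = 4 and b = 0 → (4, 0)
  a + 2b = 4 and a = 0 → (0, 2)

Evaluating z = -a + 6b at each vertex:
  (0, 0): z = 0
  (4, 0): z = -4
  (0, 2): z = 12

The minimum is at (4, 0) with z = -4.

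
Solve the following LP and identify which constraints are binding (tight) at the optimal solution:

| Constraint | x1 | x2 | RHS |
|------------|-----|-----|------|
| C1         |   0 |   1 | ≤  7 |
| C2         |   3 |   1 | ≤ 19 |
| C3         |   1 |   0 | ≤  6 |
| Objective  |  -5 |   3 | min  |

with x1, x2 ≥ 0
Optimal: x1 = 6, x2 = 0
Binding: C3, x2 ≥ 0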